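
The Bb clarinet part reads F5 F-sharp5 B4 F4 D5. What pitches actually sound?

Eb5 E5 A4 Eb4 C5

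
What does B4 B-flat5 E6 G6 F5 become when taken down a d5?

E#4 E5 A#5 C#6 B4

A diminished fifth down from B4 gives E#4.
Bb5: a fifth down reaches E, and 6 semitones makes it E5.
A diminished fifth down from E6 gives A#5.
G6 down a diminished fifth is C#6.
A diminished fifth down from F5 gives B4.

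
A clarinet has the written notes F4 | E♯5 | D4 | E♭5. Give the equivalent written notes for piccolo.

First find concert pitch: the A clarinet sounds a minor third below written, so F4 E♯5 D4 E♭5 sounds D4 C##5 B3 C5.
Then write for piccolo: it sounds a perfect octave above written, so the part must be a perfect octave below concert.
D4 → D3
C##5 → C##4
B3 → B2
C5 → C4

D3 C##4 B2 C4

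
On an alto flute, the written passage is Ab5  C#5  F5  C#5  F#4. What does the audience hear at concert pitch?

Eb5 G#4 C5 G#4 C#4

Written C4 on the alto flute sounds as G3, a perfect fourth lower; apply that shift to every note.
Ab5 → Eb5
C#5 → G#4
F5 → C5
C#5 → G#4
F#4 → C#4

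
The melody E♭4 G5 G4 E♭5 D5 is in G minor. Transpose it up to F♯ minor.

From G up to F♯ is a major seventh; apply that to each pitch.
Eb4 becomes D5
G5 becomes F#6
G4 becomes F#5
Eb5 becomes D6
D5 becomes C#6

D5 F#6 F#5 D6 C#6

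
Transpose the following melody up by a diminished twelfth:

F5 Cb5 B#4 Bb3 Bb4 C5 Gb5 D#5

Cb7 Gbb6 F#6 Fb5 Fb6 Gb6 Dbb7 A6

F5 to Cb7
Cb5 to Gbb6
B#4 to F#6
Bb3 to Fb5
Bb4 to Fb6
C5 to Gb6
Gb5 to Dbb7
D#5 to A6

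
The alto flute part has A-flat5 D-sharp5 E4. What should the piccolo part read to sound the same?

First find concert pitch: the alto flute sounds a perfect fourth below written, so A-flat5 D-sharp5 E4 sounds Eb5 A#4 B3.
Then write for piccolo: it sounds a perfect octave above written, so the part must be a perfect octave below concert.
Eb5 → Eb4
A#4 → A#3
B3 → B2

Eb4 A#3 B2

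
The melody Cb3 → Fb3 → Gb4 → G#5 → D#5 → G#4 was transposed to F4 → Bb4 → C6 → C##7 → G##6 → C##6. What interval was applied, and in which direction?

up an augmented eleventh

From Cb3 to F4 is 11 letter names — an eleventh of some quality.
Cb3 to F4 is 18 semitones, which makes it an augmented eleventh; the second version is higher, so the direction is up.
Checking another pair — G#4 → C##6 — gives the same interval.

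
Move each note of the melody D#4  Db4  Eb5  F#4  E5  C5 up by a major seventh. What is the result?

D#4 to C##5
Db4 to C5
Eb5 to D6
F#4 to E#5
E5 to D#6
C5 to B5

C##5 C5 D6 E#5 D#6 B5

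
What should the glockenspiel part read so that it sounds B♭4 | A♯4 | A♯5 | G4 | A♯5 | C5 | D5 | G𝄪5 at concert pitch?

Bb2 A#2 A#3 G2 A#3 C3 D3 G##3

The glockenspiel sounds a perfect fifteenth above written, so the written part must be a perfect fifteenth below concert — transpose each note down.
Bb4 to Bb2
A#4 to A#2
A#5 to A#3
G4 to G2
A#5 to A#3
C5 to C3
D5 to D3
G##5 to G##3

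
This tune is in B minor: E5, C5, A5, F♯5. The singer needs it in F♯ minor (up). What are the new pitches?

B5 G5 E6 C#6

B minor to F♯ minor up is a perfect fifth, so every note moves up by that interval.
E5 to B5
C5 to G5
A5 to E6
F#5 to C#6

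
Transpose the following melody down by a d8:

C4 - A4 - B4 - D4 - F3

C4: an octave down reaches C, and 11 semitones makes it C#3.
A4 down a diminished octave is A#3.
A diminished octave down from B4 gives B#3.
A diminished octave down from D4 gives D#3.
A diminished octave down from F3 gives F#2.

C#3 A#3 B#3 D#3 F#2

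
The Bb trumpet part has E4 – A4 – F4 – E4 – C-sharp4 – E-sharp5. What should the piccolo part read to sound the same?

D3 G3 Eb3 D3 B2 D#4

First find concert pitch: the Bb trumpet sounds a major second below written, so E4 A4 F4 E4 C-sharp4 E-sharp5 sounds D4 G4 Eb4 D4 B3 D#5.
Then write for piccolo: it sounds a perfect octave above written, so the part must be a perfect octave below concert.
D4 → D3
G4 → G3
Eb4 → Eb3
D4 → D3
B3 → B2
D#5 → D#4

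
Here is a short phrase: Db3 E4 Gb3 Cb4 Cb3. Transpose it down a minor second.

Db3 gives C3
E4 gives D#4
Gb3 gives F3
Cb4 gives Bb3
Cb3 gives Bb2

C3 D#4 F3 Bb3 Bb2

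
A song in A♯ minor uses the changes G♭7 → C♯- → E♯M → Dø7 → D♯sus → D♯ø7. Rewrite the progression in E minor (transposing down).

A♯ minor down to E minor is an augmented fourth; each chord root moves by that interval while the quality stays the same.
G♭7: root G♭ down an augmented fourth → Dbb, giving Dbb7.
C♯-: root C♯ down an augmented fourth → G, giving G-.
E♯M: root E♯ down an augmented fourth → B, giving BM.
Dø7: root D down an augmented fourth → Ab, giving Abø7.
D♯sus: root D♯ down an augmented fourth → A, giving Asus.
D♯ø7: root D♯ down an augmented fourth → A, giving Aø7.

Dbb7 G- BM Abø7 Asus Aø7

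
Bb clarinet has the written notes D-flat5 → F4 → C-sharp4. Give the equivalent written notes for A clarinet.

First find concert pitch: the Bb clarinet sounds a major second below written, so D-flat5 F4 C-sharp4 sounds Cb5 Eb4 B3.
Then write for A clarinet: it sounds a minor third below written, so the part must be a minor third above concert.
Cb5 → Ebb5
Eb4 → Gb4
B3 → D4

Ebb5 Gb4 D4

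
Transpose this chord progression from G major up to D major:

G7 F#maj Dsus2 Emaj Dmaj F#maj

G major up to D major is a perfect fifth; each chord root moves by that interval while the quality stays the same.
G7: root G up a perfect fifth → D, giving D7.
F#maj: root F# up a perfect fifth → C#, giving C#maj.
Dsus2: root D up a perfect fifth → A, giving Asus2.
Emaj: root E up a perfect fifth → B, giving Bmaj.
Dmaj: root D up a perfect fifth → A, giving Amaj.
F#maj: root F# up a perfect fifth → C#, giving C#maj.

D7 C#maj Asus2 Bmaj Amaj C#maj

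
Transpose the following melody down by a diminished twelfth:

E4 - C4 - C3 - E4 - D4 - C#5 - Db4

A#2 F#2 F#1 A#2 G#2 F##3 G2

E4: a twelfth down reaches A, and 18 semitones makes it A#2.
C4 down a diminished twelfth is F#2.
A diminished twelfth down from C3 gives F#1.
A diminished twelfth down from E4 gives A#2.
A diminished twelfth down from D4 gives G#2.
A diminished twelfth down from C#5 gives F##3.
A diminished twelfth down from Db4 gives G2.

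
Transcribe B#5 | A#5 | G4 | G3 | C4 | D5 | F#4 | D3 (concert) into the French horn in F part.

The French horn in F sounds a perfect fifth below written, so the written part must be a perfect fifth above concert — transpose each note up.
B#5 → F##6
A#5 → E#6
G4 → D5
G3 → D4
C4 → G4
D5 → A5
F#4 → C#5
D3 → A3

F##6 E#6 D5 D4 G4 A5 C#5 A3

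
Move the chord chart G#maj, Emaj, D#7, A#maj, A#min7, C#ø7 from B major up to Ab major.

B major up to Ab major is a diminished seventh; each chord root moves by that interval while the quality stays the same.
G#maj: root G# up a diminished seventh → F, giving Fmaj.
Emaj: root E up a diminished seventh → Db, giving Dbmaj.
D#7: root D# up a diminished seventh → C, giving C7.
A#maj: root A# up a diminished seventh → G, giving Gmaj.
A#min7: root A# up a diminished seventh → G, giving Gmin7.
C#ø7: root C# up a diminished seventh → Bb, giving Bbø7.

Fmaj Dbmaj C7 Gmaj Gmin7 Bbø7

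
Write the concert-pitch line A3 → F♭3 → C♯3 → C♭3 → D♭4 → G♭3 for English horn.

E4 Cb4 G#3 Gb3 Ab4 Db4

Written C4 sounds as F3 on the English horn, so concert pitches are written a perfect fifth up.
A3 to E4
Fb3 to Cb4
C#3 to G#3
Cb3 to Gb3
Db4 to Ab4
Gb3 to Db4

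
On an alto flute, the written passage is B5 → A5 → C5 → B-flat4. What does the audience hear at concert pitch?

F#5 E5 G4 F4

Written C4 on the alto flute sounds as G3, a perfect fourth lower; apply that shift to every note.
B5 -> F#5
A5 -> E5
C5 -> G4
Bb4 -> F4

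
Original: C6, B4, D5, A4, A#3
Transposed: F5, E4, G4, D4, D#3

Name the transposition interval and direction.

down a perfect fifth

From C6 to F5 is 5 letter names — a fifth of some quality.
F5 to C6 is 7 semitones, which makes it a perfect fifth; the second version is lower, so the direction is down.
Checking another pair — A#3 → D#3 — gives the same interval.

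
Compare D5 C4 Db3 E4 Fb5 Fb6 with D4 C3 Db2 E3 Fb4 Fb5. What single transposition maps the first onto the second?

down a perfect octave

Take the first pair: D5 → D4. D to D spans 8 letter names, so the interval is some kind of octave.
D4 to D5 is 12 semitones, which makes it a perfect octave; the second version is lower, so the direction is down.
Checking another pair — Fb6 → Fb5 — gives the same interval.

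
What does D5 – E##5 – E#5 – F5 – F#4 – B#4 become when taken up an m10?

D5: a tenth up reaches F, and 15 semitones makes it F6.
E##5: a tenth up reaches G, and 15 semitones makes it G##6.
A minor tenth up from E#5 gives G#6.
F5: a tenth up reaches A, and 15 semitones makes it Ab6.
F#4 up a minor tenth is A5.
B#4: a tenth up reaches D, and 15 semitones makes it D#6.

F6 G##6 G#6 Ab6 A5 D#6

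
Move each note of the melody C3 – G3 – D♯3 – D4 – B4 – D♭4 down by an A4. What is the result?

Gb2 Db3 A2 Ab3 F4 Abb3

C3 → Gb2
G3 → Db3
D#3 → A2
D4 → Ab3
B4 → F4
Db4 → Abb3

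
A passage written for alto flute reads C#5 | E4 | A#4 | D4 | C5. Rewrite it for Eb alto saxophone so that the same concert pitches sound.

E#5 G#4 C##5 F#4 E5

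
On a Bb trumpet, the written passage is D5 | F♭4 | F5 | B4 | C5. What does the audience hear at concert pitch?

C5 Ebb4 Eb5 A4 Bb4

The Bb trumpet sounds a major second below written, so transpose each written note down a major second.
D5 gives C5
Fb4 gives Ebb4
F5 gives Eb5
B4 gives A4
C5 gives Bb4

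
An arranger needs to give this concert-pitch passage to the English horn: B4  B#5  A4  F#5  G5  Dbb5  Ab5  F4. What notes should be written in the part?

Written C4 sounds as F3 on the English horn, so concert pitches are written a perfect fifth up.
B4 becomes F#5
B#5 becomes F##6
A4 becomes E5
F#5 becomes C#6
G5 becomes D6
Dbb5 becomes Abb5
Ab5 becomes Eb6
F4 becomes C5

F#5 F##6 E5 C#6 D6 Abb5 Eb6 C5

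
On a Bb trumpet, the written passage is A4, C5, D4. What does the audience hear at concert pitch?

G4 Bb4 C4

Written C4 on the Bb trumpet sounds as Bb3, a major second lower; apply that shift to every note.
A4 -> G4
C5 -> Bb4
D4 -> C4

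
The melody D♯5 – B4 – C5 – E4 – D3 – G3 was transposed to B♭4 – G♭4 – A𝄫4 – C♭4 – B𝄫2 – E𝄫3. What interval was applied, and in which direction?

down an augmented third

From D#5 to Bb4 is 3 letter names — a third of some quality.
Bb4 to D#5 is 5 semitones, which makes it an augmented third; the second version is lower, so the direction is down.
Checking another pair — G3 → Ebb3 — gives the same interval.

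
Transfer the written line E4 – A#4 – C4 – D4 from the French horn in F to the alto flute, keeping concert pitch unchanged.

First find concert pitch: the French horn in F sounds a perfect fifth below written, so E4 A#4 C4 D4 sounds A3 D#4 F3 G3.
Then write for alto flute: it sounds a perfect fourth below written, so the part must be a perfect fourth above concert.
A3 → D4
D#4 → G#4
F3 → Bb3
G3 → C4

D4 G#4 Bb3 C4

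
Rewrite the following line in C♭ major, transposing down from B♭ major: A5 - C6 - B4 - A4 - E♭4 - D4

Bb4 Db5 C4 Bb3 Fb3 Eb3

From B♭ down to C♭ is a major seventh; apply that to each pitch.
A5 becomes Bb4
C6 becomes Db5
B4 becomes C4
A4 becomes Bb3
Eb4 becomes Fb3
D4 becomes Eb3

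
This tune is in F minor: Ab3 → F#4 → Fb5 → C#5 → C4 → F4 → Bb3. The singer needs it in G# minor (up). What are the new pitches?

B3 G##4 G5 D##5 D#4 G#4 C#4

F minor to G# minor up is an augmented second, so every note moves up by that interval.
Ab3 to B3
F#4 to G##4
Fb5 to G5
C#5 to D##5
C4 to D#4
F4 to G#4
Bb3 to C#4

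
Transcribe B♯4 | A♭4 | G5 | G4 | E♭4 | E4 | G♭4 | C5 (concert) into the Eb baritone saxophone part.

G##6 F6 E7 E6 C6 C#6 Eb6 A6

The Eb baritone saxophone sounds a major thirteenth below written, so the written part must be a major thirteenth above concert — transpose each note up.
B#4 → G##6
Ab4 → F6
G5 → E7
G4 → E6
Eb4 → C6
E4 → C#6
Gb4 → Eb6
C5 → A6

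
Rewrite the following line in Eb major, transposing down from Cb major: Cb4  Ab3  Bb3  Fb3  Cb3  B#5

Cb major to Eb major down is a minor sixth, so every note moves down by that interval.
Cb4 -> Eb3
Ab3 -> C3
Bb3 -> D3
Fb3 -> Ab2
Cb3 -> Eb2
B#5 -> D##5

Eb3 C3 D3 Ab2 Eb2 D##5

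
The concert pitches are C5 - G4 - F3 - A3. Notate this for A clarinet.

The A clarinet sounds a minor third below written, so the written part must be a minor third above concert — transpose each note up.
C5 → Eb5
G4 → Bb4
F3 → Ab3
A3 → C4

Eb5 Bb4 Ab3 C4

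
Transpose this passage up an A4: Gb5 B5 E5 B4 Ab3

C6 E#6 A#5 E#5 D4

Gb5: a fourth up reaches C, and 6 semitones makes it C6.
An augmented fourth up from B5 gives E#6.
An augmented fourth up from E5 gives A#5.
B4: a fourth up reaches E, and 6 semitones makes it E#5.
An augmented fourth up from Ab3 gives D4.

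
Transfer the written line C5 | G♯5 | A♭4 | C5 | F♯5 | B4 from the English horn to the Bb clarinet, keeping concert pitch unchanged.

First find concert pitch: the English horn sounds a perfect fifth below written, so C5 G♯5 A♭4 C5 F♯5 B4 sounds F4 C#5 Db4 F4 B4 E4.
Then write for Bb clarinet: it sounds a major second below written, so the part must be a major second above concert.
F4 → G4
C#5 → D#5
Db4 → Eb4
F4 → G4
B4 → C#5
E4 → F#4

G4 D#5 Eb4 G4 C#5 F#4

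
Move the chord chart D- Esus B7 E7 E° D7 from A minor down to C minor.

F- Gsus D7 G7 G° F7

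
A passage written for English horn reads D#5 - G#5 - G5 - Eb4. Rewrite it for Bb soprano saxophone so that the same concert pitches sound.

A#4 D#5 D5 Bb3

First find concert pitch: the English horn sounds a perfect fifth below written, so D#5 G#5 G5 Eb4 sounds G#4 C#5 C5 Ab3.
Then write for Bb soprano saxophone: it sounds a major second below written, so the part must be a major second above concert.
G#4 → A#4
C#5 → D#5
C5 → D5
Ab3 → Bb3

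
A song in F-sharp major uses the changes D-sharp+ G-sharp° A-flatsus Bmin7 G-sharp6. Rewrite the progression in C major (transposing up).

F-sharp major up to C major is a diminished fifth; each chord root moves by that interval while the quality stays the same.
D-sharp+: root D-sharp up a diminished fifth → A, giving A+.
G-sharp°: root G-sharp up a diminished fifth → D, giving D°.
A-flatsus: root A-flat up a diminished fifth → Ebb, giving Ebbsus.
Bmin7: root B up a diminished fifth → F, giving Fmin7.
G-sharp6: root G-sharp up a diminished fifth → D, giving D6.

A+ D° Ebbsus Fmin7 D6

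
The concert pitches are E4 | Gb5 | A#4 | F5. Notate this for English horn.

B4 Db6 E#5 C6

The English horn sounds a perfect fifth below written, so the written part must be a perfect fifth above concert — transpose each note up.
E4 gives B4
Gb5 gives Db6
A#4 gives E#5
F5 gives C6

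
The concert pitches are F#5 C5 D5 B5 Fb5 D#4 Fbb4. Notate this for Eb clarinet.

D#5 A4 B4 G#5 Db5 B#3 Dbb4

Written C4 sounds as Eb4 on the Eb clarinet, so concert pitches are written a minor third down.
F#5 -> D#5
C5 -> A4
D5 -> B4
B5 -> G#5
Fb5 -> Db5
D#4 -> B#3
Fbb4 -> Dbb4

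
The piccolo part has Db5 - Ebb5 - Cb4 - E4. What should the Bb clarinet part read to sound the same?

Eb6 Fb6 Db5 F#5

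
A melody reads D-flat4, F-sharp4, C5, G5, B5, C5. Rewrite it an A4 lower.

Db4 gives Abb3
F#4 gives C4
C5 gives Gb4
G5 gives Db5
B5 gives F5
C5 gives Gb4

Abb3 C4 Gb4 Db5 F5 Gb4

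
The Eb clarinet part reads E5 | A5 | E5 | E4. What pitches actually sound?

G5 C6 G5 G4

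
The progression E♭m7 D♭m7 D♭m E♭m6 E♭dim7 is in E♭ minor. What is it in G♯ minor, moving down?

G#m7 F#m7 F#m G#m6 G#dim7

E♭ minor down to G♯ minor is a diminished sixth; each chord root moves by that interval while the quality stays the same.
E♭m7: root E♭ down a diminished sixth → G#, giving G#m7.
D♭m7: root D♭ down a diminished sixth → F#, giving F#m7.
D♭m: root D♭ down a diminished sixth → F#, giving F#m.
E♭m6: root E♭ down a diminished sixth → G#, giving G#m6.
E♭dim7: root E♭ down a diminished sixth → G#, giving G#dim7.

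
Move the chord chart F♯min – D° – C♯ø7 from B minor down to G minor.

B minor down to G minor is a major third; each chord root moves by that interval while the quality stays the same.
F♯min: root F♯ down a major third → D, giving Dmin.
D°: root D down a major third → Bb, giving Bb°.
C♯ø7: root C♯ down a major third → A, giving Aø7.

Dmin Bb° Aø7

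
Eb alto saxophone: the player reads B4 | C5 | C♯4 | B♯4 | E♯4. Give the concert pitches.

D4 Eb4 E3 D#4 G#3

Written C4 on the Eb alto saxophone sounds as Eb3, a major sixth lower; apply that shift to every note.
B4 becomes D4
C5 becomes Eb4
C#4 becomes E3
B#4 becomes D#4
E#4 becomes G#3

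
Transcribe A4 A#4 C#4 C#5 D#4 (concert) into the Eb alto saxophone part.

F#5 F##5 A#4 A#5 B#4

Written C4 sounds as Eb3 on the Eb alto saxophone, so concert pitches are written a major sixth up.
A4 becomes F#5
A#4 becomes F##5
C#4 becomes A#4
C#5 becomes A#5
D#4 becomes B#4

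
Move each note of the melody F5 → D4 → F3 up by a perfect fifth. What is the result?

F5 gives C6
D4 gives A4
F3 gives C4

C6 A4 C4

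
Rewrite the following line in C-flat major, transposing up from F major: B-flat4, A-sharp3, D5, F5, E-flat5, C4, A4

Fb5 E4 Ab5 Cb6 Bbb5 Gb4 Eb5

From F up to C-flat is a diminished fifth; apply that to each pitch.
Bb4 becomes Fb5
A#3 becomes E4
D5 becomes Ab5
F5 becomes Cb6
Eb5 becomes Bbb5
C4 becomes Gb4
A4 becomes Eb5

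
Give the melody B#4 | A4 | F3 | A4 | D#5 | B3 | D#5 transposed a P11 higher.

E#6 D6 Bb4 D6 G#6 E5 G#6

B#4: an eleventh up reaches E, and 17 semitones makes it E#6.
A4 up a perfect eleventh is D6.
A perfect eleventh up from F3 gives Bb4.
A4: an eleventh up reaches D, and 17 semitones makes it D6.
D#5: an eleventh up reaches G, and 17 semitones makes it G#6.
B3: an eleventh up reaches E, and 17 semitones makes it E5.
A perfect eleventh up from D#5 gives G#6.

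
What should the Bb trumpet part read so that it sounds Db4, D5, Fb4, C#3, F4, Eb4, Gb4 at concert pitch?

Eb4 E5 Gb4 D#3 G4 F4 Ab4

Written C4 sounds as Bb3 on the Bb trumpet, so concert pitches are written a major second up.
Db4 gives Eb4
D5 gives E5
Fb4 gives Gb4
C#3 gives D#3
F4 gives G4
Eb4 gives F4
Gb4 gives Ab4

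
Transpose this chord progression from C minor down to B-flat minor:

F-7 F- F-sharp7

C minor down to B-flat minor is a major second; each chord root moves by that interval while the quality stays the same.
F-7: root F down a major second → Eb, giving Eb-7.
F-: root F down a major second → Eb, giving Eb-.
F-sharp7: root F-sharp down a major second → E, giving E7.

Eb-7 Eb- E7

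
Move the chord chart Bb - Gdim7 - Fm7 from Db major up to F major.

D Bdim7 Am7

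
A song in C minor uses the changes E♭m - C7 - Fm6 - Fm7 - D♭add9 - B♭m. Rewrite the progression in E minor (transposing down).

C minor down to E minor is a minor sixth; each chord root moves by that interval while the quality stays the same.
E♭m: root E♭ down a minor sixth → G, giving Gm.
C7: root C down a minor sixth → E, giving E7.
Fm6: root F down a minor sixth → A, giving Am6.
Fm7: root F down a minor sixth → A, giving Am7.
D♭add9: root D♭ down a minor sixth → F, giving Fadd9.
B♭m: root B♭ down a minor sixth → D, giving Dm.

Gm E7 Am6 Am7 Fadd9 Dm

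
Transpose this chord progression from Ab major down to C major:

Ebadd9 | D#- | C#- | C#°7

Gadd9 F##- E#- E#°7

Ab major down to C major is a minor sixth; each chord root moves by that interval while the quality stays the same.
Ebadd9: root Eb down a minor sixth → G, giving Gadd9.
D#-: root D# down a minor sixth → F##, giving F##-.
C#-: root C# down a minor sixth → E#, giving E#-.
C#°7: root C# down a minor sixth → E#, giving E#°7.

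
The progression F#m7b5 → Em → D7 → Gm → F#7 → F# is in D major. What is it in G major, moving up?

D major up to G major is a perfect fourth; each chord root moves by that interval while the quality stays the same.
F#m7b5: root F# up a perfect fourth → B, giving Bm7b5.
Em: root E up a perfect fourth → A, giving Am.
D7: root D up a perfect fourth → G, giving G7.
Gm: root G up a perfect fourth → C, giving Cm.
F#7: root F# up a perfect fourth → B, giving B7.
F#: root F# up a perfect fourth → B, giving B.

Bm7b5 Am G7 Cm B7 B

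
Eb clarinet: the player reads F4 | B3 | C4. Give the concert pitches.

Ab4 D4 Eb4

Written C4 on the Eb clarinet sounds as Eb4, a minor third higher; apply that shift to every note.
F4 gives Ab4
B3 gives D4
C4 gives Eb4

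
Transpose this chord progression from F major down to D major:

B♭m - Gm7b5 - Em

F major down to D major is a minor third; each chord root moves by that interval while the quality stays the same.
B♭m: root B♭ down a minor third → G, giving Gm.
Gm7b5: root G down a minor third → E, giving Em7b5.
Em: root E down a minor third → C#, giving C#m.

Gm Em7b5 C#m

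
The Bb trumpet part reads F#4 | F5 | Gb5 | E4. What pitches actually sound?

E4 Eb5 Fb5 D4

Written C4 on the Bb trumpet sounds as Bb3, a major second lower; apply that shift to every note.
F#4 becomes E4
F5 becomes Eb5
Gb5 becomes Fb5
E4 becomes D4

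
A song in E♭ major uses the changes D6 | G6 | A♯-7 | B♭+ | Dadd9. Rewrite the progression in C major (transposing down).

E♭ major down to C major is a minor third; each chord root moves by that interval while the quality stays the same.
D6: root D down a minor third → B, giving B6.
G6: root G down a minor third → E, giving E6.
A♯-7: root A♯ down a minor third → F##, giving F##-7.
B♭+: root B♭ down a minor third → G, giving G+.
Dadd9: root D down a minor third → B, giving Badd9.

B6 E6 F##-7 G+ Badd9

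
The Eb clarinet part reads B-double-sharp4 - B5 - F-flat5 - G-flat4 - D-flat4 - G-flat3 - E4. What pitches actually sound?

The Eb clarinet sounds a minor third above written, so transpose each written note up a minor third.
B##4 gives D##5
B5 gives D6
Fb5 gives Abb5
Gb4 gives Bbb4
Db4 gives Fb4
Gb3 gives Bbb3
E4 gives G4

D##5 D6 Abb5 Bbb4 Fb4 Bbb3 G4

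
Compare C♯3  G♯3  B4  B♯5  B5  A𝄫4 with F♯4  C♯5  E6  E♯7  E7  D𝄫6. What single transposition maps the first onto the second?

From C#3 to F#4 is 11 letter names — an eleventh of some quality.
C#3 to F#4 is 17 semitones, which makes it a perfect eleventh; the second version is higher, so the direction is up.
Checking another pair — Abb4 → Dbb6 — gives the same interval.

up a perfect eleventh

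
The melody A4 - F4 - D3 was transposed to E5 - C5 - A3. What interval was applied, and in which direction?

From A4 to E5 is 5 letter names — a fifth of some quality.
A4 to E5 is 7 semitones, which makes it a perfect fifth; the second version is higher, so the direction is up.
Checking another pair — D3 → A3 — gives the same interval.

up a perfect fifth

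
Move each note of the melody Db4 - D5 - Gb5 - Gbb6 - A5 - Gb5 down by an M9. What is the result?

Cb3 C4 Fb4 Fbb5 G4 Fb4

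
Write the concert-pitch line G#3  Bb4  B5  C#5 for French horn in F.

Written C4 sounds as F3 on the French horn in F, so concert pitches are written a perfect fifth up.
G#3 gives D#4
Bb4 gives F5
B5 gives F#6
C#5 gives G#5

D#4 F5 F#6 G#5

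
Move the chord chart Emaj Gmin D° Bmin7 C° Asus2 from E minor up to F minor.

E minor up to F minor is a minor second; each chord root moves by that interval while the quality stays the same.
Emaj: root E up a minor second → F, giving Fmaj.
Gmin: root G up a minor second → Ab, giving Abmin.
D°: root D up a minor second → Eb, giving Eb°.
Bmin7: root B up a minor second → C, giving Cmin7.
C°: root C up a minor second → Db, giving Db°.
Asus2: root A up a minor second → Bb, giving Bbsus2.

Fmaj Abmin Eb° Cmin7 Db° Bbsus2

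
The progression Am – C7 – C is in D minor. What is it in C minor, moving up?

Gm Bb7 Bb

D minor up to C minor is a minor seventh; each chord root moves by that interval while the quality stays the same.
Am: root A up a minor seventh → G, giving Gm.
C7: root C up a minor seventh → Bb, giving Bb7.
C: root C up a minor seventh → Bb, giving Bb.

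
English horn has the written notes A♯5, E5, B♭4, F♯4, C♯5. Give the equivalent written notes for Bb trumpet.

First find concert pitch: the English horn sounds a perfect fifth below written, so A♯5 E5 B♭4 F♯4 C♯5 sounds D#5 A4 Eb4 B3 F#4.
Then write for Bb trumpet: it sounds a major second below written, so the part must be a major second above concert.
D#5 → E#5
A4 → B4
Eb4 → F4
B3 → C#4
F#4 → G#4

E#5 B4 F4 C#4 G#4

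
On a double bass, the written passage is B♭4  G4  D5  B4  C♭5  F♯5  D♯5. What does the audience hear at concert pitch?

Bb3 G3 D4 B3 Cb4 F#4 D#4

Written C4 on the double bass sounds as C3, a perfect octave lower; apply that shift to every note.
Bb4 → Bb3
G4 → G3
D5 → D4
B4 → B3
Cb5 → Cb4
F#5 → F#4
D#5 → D#4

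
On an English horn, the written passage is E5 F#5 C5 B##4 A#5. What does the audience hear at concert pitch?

A4 B4 F4 E##4 D#5

The English horn sounds a perfect fifth below written, so transpose each written note down a perfect fifth.
E5 to A4
F#5 to B4
C5 to F4
B##4 to E##4
A#5 to D#5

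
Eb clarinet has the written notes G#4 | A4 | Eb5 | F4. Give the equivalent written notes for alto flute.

First find concert pitch: the Eb clarinet sounds a minor third above written, so G#4 A4 Eb5 F4 sounds B4 C5 Gb5 Ab4.
Then write for alto flute: it sounds a perfect fourth below written, so the part must be a perfect fourth above concert.
B4 → E5
C5 → F5
Gb5 → Cb6
Ab4 → Db5

E5 F5 Cb6 Db5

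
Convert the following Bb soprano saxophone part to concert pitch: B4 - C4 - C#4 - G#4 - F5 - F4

A4 Bb3 B3 F#4 Eb5 Eb4

Written C4 on the Bb soprano saxophone sounds as Bb3, a major second lower; apply that shift to every note.
B4 -> A4
C4 -> Bb3
C#4 -> B3
G#4 -> F#4
F5 -> Eb5
F4 -> Eb4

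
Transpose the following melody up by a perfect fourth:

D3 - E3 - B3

D3 becomes G3
E3 becomes A3
B3 becomes E4

G3 A3 E4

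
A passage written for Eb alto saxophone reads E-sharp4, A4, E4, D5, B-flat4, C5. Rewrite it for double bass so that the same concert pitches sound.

First find concert pitch: the Eb alto saxophone sounds a major sixth below written, so E-sharp4 A4 E4 D5 B-flat4 C5 sounds G#3 C4 G3 F4 Db4 Eb4.
Then write for double bass: it sounds a perfect octave below written, so the part must be a perfect octave above concert.
G#3 → G#4
C4 → C5
G3 → G4
F4 → F5
Db4 → Db5
Eb4 → Eb5

G#4 C5 G4 F5 Db5 Eb5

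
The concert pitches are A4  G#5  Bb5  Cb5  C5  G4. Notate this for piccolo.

A3 G#4 Bb4 Cb4 C4 G3

Written C4 sounds as C5 on the piccolo, so concert pitches are written a perfect octave down.
A4 becomes A3
G#5 becomes G#4
Bb5 becomes Bb4
Cb5 becomes Cb4
C5 becomes C4
G4 becomes G3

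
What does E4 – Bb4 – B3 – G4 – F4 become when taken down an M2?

E4 -> D4
Bb4 -> Ab4
B3 -> A3
G4 -> F4
F4 -> Eb4

D4 Ab4 A3 F4 Eb4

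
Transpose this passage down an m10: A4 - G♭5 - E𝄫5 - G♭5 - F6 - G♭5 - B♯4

A4 -> F#3
Gb5 -> Eb4
Ebb5 -> Cb4
Gb5 -> Eb4
F6 -> D5
Gb5 -> Eb4
B#4 -> G##3

F#3 Eb4 Cb4 Eb4 D5 Eb4 G##3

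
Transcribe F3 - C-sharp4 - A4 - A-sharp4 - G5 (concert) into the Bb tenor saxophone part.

G4 D#5 B5 B#5 A6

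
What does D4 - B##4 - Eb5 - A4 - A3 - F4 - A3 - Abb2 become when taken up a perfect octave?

D5 B##5 Eb6 A5 A4 F5 A4 Abb3

D4 -> D5
B##4 -> B##5
Eb5 -> Eb6
A4 -> A5
A3 -> A4
F4 -> F5
A3 -> A4
Abb2 -> Abb3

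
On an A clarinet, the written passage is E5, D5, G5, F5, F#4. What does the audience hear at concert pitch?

C#5 B4 E5 D5 D#4

The A clarinet sounds a minor third below written, so transpose each written note down a minor third.
E5 to C#5
D5 to B4
G5 to E5
F5 to D5
F#4 to D#4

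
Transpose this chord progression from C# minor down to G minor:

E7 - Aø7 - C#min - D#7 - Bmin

C# minor down to G minor is an augmented fourth; each chord root moves by that interval while the quality stays the same.
E7: root E down an augmented fourth → Bb, giving Bb7.
Aø7: root A down an augmented fourth → Eb, giving Ebø7.
C#min: root C# down an augmented fourth → G, giving Gmin.
D#7: root D# down an augmented fourth → A, giving A7.
Bmin: root B down an augmented fourth → F, giving Fmin.

Bb7 Ebø7 Gmin A7 Fmin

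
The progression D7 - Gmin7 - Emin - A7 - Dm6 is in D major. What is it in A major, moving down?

A7 Dmin7 Bmin E7 Am6

D major down to A major is a perfect fourth; each chord root moves by that interval while the quality stays the same.
D7: root D down a perfect fourth → A, giving A7.
Gmin7: root G down a perfect fourth → D, giving Dmin7.
Emin: root E down a perfect fourth → B, giving Bmin.
A7: root A down a perfect fourth → E, giving E7.
Dm6: root D down a perfect fourth → A, giving Am6.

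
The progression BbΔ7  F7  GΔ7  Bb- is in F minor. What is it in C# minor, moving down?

F#Δ7 C#7 D#Δ7 F#-

F minor down to C# minor is a diminished fourth; each chord root moves by that interval while the quality stays the same.
BbΔ7: root Bb down a diminished fourth → F#, giving F#Δ7.
F7: root F down a diminished fourth → C#, giving C#7.
GΔ7: root G down a diminished fourth → D#, giving D#Δ7.
Bb-: root Bb down a diminished fourth → F#, giving F#-.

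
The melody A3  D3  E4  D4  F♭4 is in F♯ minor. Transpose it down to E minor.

From F♯ down to E is a major second; apply that to each pitch.
A3 becomes G3
D3 becomes C3
E4 becomes D4
D4 becomes C4
Fb4 becomes Ebb4

G3 C3 D4 C4 Ebb4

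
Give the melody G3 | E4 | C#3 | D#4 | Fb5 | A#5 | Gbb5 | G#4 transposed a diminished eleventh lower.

D#2 B#2 G##1 A##2 C4 E##4 Db4 D##3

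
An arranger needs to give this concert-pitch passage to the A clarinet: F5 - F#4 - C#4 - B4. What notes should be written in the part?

The A clarinet sounds a minor third below written, so the written part must be a minor third above concert — transpose each note up.
F5 to Ab5
F#4 to A4
C#4 to E4
B4 to D5

Ab5 A4 E4 D5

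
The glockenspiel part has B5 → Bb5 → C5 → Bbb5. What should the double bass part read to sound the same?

B8 Bb8 C8 Bbb8

First find concert pitch: the glockenspiel sounds a perfect fifteenth above written, so B5 Bb5 C5 Bbb5 sounds B7 Bb7 C7 Bbb7.
Then write for double bass: it sounds a perfect octave below written, so the part must be a perfect octave above concert.
B7 → B8
Bb7 → Bb8
C7 → C8
Bbb7 → Bbb8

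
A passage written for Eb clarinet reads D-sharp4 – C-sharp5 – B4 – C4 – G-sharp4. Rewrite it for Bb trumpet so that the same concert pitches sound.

First find concert pitch: the Eb clarinet sounds a minor third above written, so D-sharp4 C-sharp5 B4 C4 G-sharp4 sounds F#4 E5 D5 Eb4 B4.
Then write for Bb trumpet: it sounds a major second below written, so the part must be a major second above concert.
F#4 → G#4
E5 → F#5
D5 → E5
Eb4 → F4
B4 → C#5

G#4 F#5 E5 F4 C#5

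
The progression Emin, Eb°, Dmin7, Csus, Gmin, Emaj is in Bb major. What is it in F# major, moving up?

Bb major up to F# major is an augmented fifth; each chord root moves by that interval while the quality stays the same.
Emin: root E up an augmented fifth → B#, giving B#min.
Eb°: root Eb up an augmented fifth → B, giving B°.
Dmin7: root D up an augmented fifth → A#, giving A#min7.
Csus: root C up an augmented fifth → G#, giving G#sus.
Gmin: root G up an augmented fifth → D#, giving D#min.
Emaj: root E up an augmented fifth → B#, giving B#maj.

B#min B° A#min7 G#sus D#min B#maj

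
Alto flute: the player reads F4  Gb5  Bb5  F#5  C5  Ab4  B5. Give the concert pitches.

C4 Db5 F5 C#5 G4 Eb4 F#5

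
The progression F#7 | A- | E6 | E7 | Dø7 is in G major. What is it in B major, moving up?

A#7 C#- G#6 G#7 F#ø7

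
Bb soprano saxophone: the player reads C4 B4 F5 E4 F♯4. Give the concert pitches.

Written C4 on the Bb soprano saxophone sounds as Bb3, a major second lower; apply that shift to every note.
C4 to Bb3
B4 to A4
F5 to Eb5
E4 to D4
F#4 to E4

Bb3 A4 Eb5 D4 E4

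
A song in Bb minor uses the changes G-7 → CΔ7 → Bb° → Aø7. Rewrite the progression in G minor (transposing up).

E-7 AΔ7 G° F#ø7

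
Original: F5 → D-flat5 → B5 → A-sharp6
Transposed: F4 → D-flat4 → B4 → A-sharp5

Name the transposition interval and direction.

down a perfect octave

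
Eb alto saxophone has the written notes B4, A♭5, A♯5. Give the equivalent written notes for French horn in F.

First find concert pitch: the Eb alto saxophone sounds a major sixth below written, so B4 A♭5 A♯5 sounds D4 Cb5 C#5.
Then write for French horn in F: it sounds a perfect fifth below written, so the part must be a perfect fifth above concert.
D4 → A4
Cb5 → Gb5
C#5 → G#5

A4 Gb5 G#5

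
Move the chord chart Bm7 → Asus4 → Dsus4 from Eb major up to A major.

E#m7 D#sus4 G#sus4

Eb major up to A major is an augmented fourth; each chord root moves by that interval while the quality stays the same.
Bm7: root B up an augmented fourth → E#, giving E#m7.
Asus4: root A up an augmented fourth → D#, giving D#sus4.
Dsus4: root D up an augmented fourth → G#, giving G#sus4.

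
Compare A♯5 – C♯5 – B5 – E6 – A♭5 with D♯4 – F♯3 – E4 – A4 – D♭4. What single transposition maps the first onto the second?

down a perfect twelfth

From A#5 to D#4 is 12 letter names — a twelfth of some quality.
D#4 to A#5 is 19 semitones, which makes it a perfect twelfth; the second version is lower, so the direction is down.
Checking another pair — Ab5 → Db4 — gives the same interval.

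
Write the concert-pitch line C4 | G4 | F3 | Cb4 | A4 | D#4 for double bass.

C5 G5 F4 Cb5 A5 D#5

The double bass sounds a perfect octave below written, so the written part must be a perfect octave above concert — transpose each note up.
C4 → C5
G4 → G5
F3 → F4
Cb4 → Cb5
A4 → A5
D#4 → D#5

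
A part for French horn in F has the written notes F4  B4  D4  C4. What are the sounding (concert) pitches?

Bb3 E4 G3 F3

Written C4 on the French horn in F sounds as F3, a perfect fifth lower; apply that shift to every note.
F4 becomes Bb3
B4 becomes E4
D4 becomes G3
C4 becomes F3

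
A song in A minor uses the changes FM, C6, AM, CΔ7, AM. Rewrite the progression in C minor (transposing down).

AbM Eb6 CM EbΔ7 CM

A minor down to C minor is a major sixth; each chord root moves by that interval while the quality stays the same.
FM: root F down a major sixth → Ab, giving AbM.
C6: root C down a major sixth → Eb, giving Eb6.
AM: root A down a major sixth → C, giving CM.
CΔ7: root C down a major sixth → Eb, giving EbΔ7.
AM: root A down a major sixth → C, giving CM.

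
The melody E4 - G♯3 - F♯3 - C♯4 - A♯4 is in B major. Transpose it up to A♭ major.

Db5 F4 Eb4 Bb4 G5

From B up to A♭ is a diminished seventh; apply that to each pitch.
E4 to Db5
G#3 to F4
F#3 to Eb4
C#4 to Bb4
A#4 to G5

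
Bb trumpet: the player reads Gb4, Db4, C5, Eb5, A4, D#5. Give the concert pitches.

Written C4 on the Bb trumpet sounds as Bb3, a major second lower; apply that shift to every note.
Gb4 → Fb4
Db4 → Cb4
C5 → Bb4
Eb5 → Db5
A4 → G4
D#5 → C#5

Fb4 Cb4 Bb4 Db5 G4 C#5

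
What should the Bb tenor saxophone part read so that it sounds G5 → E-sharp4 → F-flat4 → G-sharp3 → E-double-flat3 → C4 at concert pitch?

A6 F##5 Gb5 A#4 Fb4 D5

Written C4 sounds as Bb2 on the Bb tenor saxophone, so concert pitches are written a major ninth up.
G5 gives A6
E#4 gives F##5
Fb4 gives Gb5
G#3 gives A#4
Ebb3 gives Fb4
C4 gives D5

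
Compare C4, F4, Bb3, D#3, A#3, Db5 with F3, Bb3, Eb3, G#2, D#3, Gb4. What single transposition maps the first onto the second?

down a perfect fifth

Take the first pair: C4 → F3. C to F spans 5 letter names, so the interval is some kind of fifth.
F3 to C4 is 7 semitones, which makes it a perfect fifth; the second version is lower, so the direction is down.
Checking another pair — Db5 → Gb4 — gives the same interval.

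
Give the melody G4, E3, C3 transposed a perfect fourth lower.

D4 B2 G2

A perfect fourth down from G4 gives D4.
E3 down a perfect fourth is B2.
C3 down a perfect fourth is G2.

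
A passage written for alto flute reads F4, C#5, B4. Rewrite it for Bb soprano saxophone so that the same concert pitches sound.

D4 A#4 G#4

First find concert pitch: the alto flute sounds a perfect fourth below written, so F4 C#5 B4 sounds C4 G#4 F#4.
Then write for Bb soprano saxophone: it sounds a major second below written, so the part must be a major second above concert.
C4 → D4
G#4 → A#4
F#4 → G#4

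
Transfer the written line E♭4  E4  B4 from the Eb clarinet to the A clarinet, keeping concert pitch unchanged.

Bbb4 Bb4 F5

First find concert pitch: the Eb clarinet sounds a minor third above written, so E♭4 E4 B4 sounds Gb4 G4 D5.
Then write for A clarinet: it sounds a minor third below written, so the part must be a minor third above concert.
Gb4 → Bbb4
G4 → Bb4
D5 → F5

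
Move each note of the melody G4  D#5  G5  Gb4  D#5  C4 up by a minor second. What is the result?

G4: a second up reaches A, and 1 semitone makes it Ab4.
D#5 up a minor second is E5.
G5 up a minor second is Ab5.
Gb4: a second up reaches A, and 1 semitone makes it Abb4.
D#5 up a minor second is E5.
C4: a second up reaches D, and 1 semitone makes it Db4.

Ab4 E5 Ab5 Abb4 E5 Db4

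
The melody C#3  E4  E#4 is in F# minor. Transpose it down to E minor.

B2 D4 D#4

From F# down to E is a major second; apply that to each pitch.
C#3 -> B2
E4 -> D4
E#4 -> D#4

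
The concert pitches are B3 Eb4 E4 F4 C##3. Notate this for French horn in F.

F#4 Bb4 B4 C5 G##3

Written C4 sounds as F3 on the French horn in F, so concert pitches are written a perfect fifth up.
B3 → F#4
Eb4 → Bb4
E4 → B4
F4 → C5
C##3 → G##3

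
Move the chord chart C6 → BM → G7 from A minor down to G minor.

Bb6 AM F7

A minor down to G minor is a major second; each chord root moves by that interval while the quality stays the same.
C6: root C down a major second → Bb, giving Bb6.
BM: root B down a major second → A, giving AM.
G7: root G down a major second → F, giving F7.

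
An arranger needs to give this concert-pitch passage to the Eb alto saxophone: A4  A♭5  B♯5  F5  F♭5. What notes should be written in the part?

The Eb alto saxophone sounds a major sixth below written, so the written part must be a major sixth above concert — transpose each note up.
A4 becomes F#5
Ab5 becomes F6
B#5 becomes G##6
F5 becomes D6
Fb5 becomes Db6

F#5 F6 G##6 D6 Db6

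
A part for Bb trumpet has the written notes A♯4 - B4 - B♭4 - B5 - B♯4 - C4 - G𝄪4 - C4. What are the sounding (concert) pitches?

Written C4 on the Bb trumpet sounds as Bb3, a major second lower; apply that shift to every note.
A#4 -> G#4
B4 -> A4
Bb4 -> Ab4
B5 -> A5
B#4 -> A#4
C4 -> Bb3
G##4 -> F##4
C4 -> Bb3

G#4 A4 Ab4 A5 A#4 Bb3 F##4 Bb3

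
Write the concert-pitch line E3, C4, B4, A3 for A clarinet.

G3 Eb4 D5 C4

The A clarinet sounds a minor third below written, so the written part must be a minor third above concert — transpose each note up.
E3 -> G3
C4 -> Eb4
B4 -> D5
A3 -> C4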